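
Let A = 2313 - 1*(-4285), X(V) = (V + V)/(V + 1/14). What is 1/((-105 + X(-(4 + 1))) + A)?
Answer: 69/448157 ≈ 0.00015396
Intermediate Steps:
X(V) = 2*V/(1/14 + V) (X(V) = (2*V)/(V + 1/14) = (2*V)/(1/14 + V) = 2*V/(1/14 + V))
A = 6598 (A = 2313 + 4285 = 6598)
1/((-105 + X(-(4 + 1))) + A) = 1/((-105 + 28*(-(4 + 1))/(1 + 14*(-(4 + 1)))) + 6598) = 1/((-105 + 28*(-1*5)/(1 + 14*(-1*5))) + 6598) = 1/((-105 + 28*(-5)/(1 + 14*(-5))) + 6598) = 1/((-105 + 28*(-5)/(1 - 70)) + 6598) = 1/((-105 + 28*(-5)/(-69)) + 6598) = 1/((-105 + 28*(-5)*(-1/69)) + 6598) = 1/((-105 + 140/69) + 6598) = 1/(-7105/69 + 6598) = 1/(448157/69) = 69/448157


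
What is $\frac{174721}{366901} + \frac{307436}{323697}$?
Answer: $\frac{169355239373}{118764752997} \approx 1.426$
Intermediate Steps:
$\frac{174721}{366901} + \frac{307436}{323697} = \frac{169355239373}{118764752997}$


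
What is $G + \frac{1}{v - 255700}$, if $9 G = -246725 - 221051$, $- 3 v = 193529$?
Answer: $- \frac{449359191131}{8645661} \approx -51975.0$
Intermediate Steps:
$v = - \frac{193529}{3}$ ($v = \left(- \frac{1}{3}\right) 193529 = - \frac{193529}{3} \approx -64510.0$)
$G = - \frac{467776}{9}$ ($G = \frac{-246725 - 221051}{9} = \frac{1}{9} \left(-467776\right) = - \frac{467776}{9} \approx -51975.0$)
$G + \frac{1}{v - 255700} = - \frac{467776}{9} + \frac{1}{- \frac{193529}{3} - 255700} = - \frac{467776}{9} + \frac{1}{- \frac{960629}{3}} = - \frac{467776}{9} - \frac{3}{960629} = - \frac{449359191131}{8645661}$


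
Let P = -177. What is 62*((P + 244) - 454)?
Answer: -23994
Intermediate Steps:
62*((P + 244) - 454) = 62*((-177 + 244) - 454) = 62*(67 - 454) = 62*(-387) = -23994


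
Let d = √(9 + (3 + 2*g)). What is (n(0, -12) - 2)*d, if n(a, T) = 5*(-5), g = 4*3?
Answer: -162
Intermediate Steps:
g = 12
d = 6 (d = √(9 + (3 + 2*12)) = √(9 + (3 + 24)) = √(9 + 27) = √36 = 6)
n(a, T) = -25
(n(0, -12) - 2)*d = (-25 - 2)*6 = -27*6 = -162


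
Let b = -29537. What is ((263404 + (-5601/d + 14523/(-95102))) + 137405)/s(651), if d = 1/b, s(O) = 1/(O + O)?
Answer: 1466747852520717/6793 ≈ 2.1592e+11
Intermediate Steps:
s(O) = 1/(2*O)
d = -1/29537 (d = 1/(-29537) = -1/29537 ≈ -3.3856e-5)
((263404 + (-5601/d + 14523/(-95102))) + 137405)/s(651) = ((263404 + (-5601/(-1/29537) + 14523/(-95102))) + 137405)/(((½)/651)) = ((263404 + (-5601*(-29537) + 14523*(-1/95102))) + 137405)/(((½)*(1/651))) = ((263404 + (165436737 - 14523/95102)) + 137405)/(1/1302) = ((263404 + 15733364547651/95102) + 137405)*1302 = (15758414794859/95102 + 137405)*1302 = (15771482285169/95102)*1302 = 1466747852520717/6793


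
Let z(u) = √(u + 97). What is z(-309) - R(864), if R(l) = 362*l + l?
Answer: -313632 + 2*I*√53 ≈ -3.1363e+5 + 14.56*I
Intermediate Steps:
R(l) = 363*l
z(u) = √(97 + u)
z(-309) - R(864) = √(97 - 309) - 363*864 = √(-212) - 1*313632 = 2*I*√53 - 313632 = -313632 + 2*I*√53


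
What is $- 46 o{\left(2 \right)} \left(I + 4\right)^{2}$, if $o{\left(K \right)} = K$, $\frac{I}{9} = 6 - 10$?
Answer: $-94208$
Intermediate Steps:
$I = -36$ ($I = 9 \left(6 - 10\right) = 9 \left(-4\right) = -36$)
$- 46 o{\left(2 \right)} \left(I + 4\right)^{2} = \left(-46\right) 2 \left(-36 + 4\right)^{2} = - 92 \left(-32\right)^{2} = \left(-92\right) 1024 = -94208$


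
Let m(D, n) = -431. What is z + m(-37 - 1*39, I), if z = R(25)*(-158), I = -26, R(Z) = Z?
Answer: -4381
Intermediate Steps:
z = -3950 (z = 25*(-158) = -3950)
z + m(-37 - 1*39, I) = -3950 - 431 = -4381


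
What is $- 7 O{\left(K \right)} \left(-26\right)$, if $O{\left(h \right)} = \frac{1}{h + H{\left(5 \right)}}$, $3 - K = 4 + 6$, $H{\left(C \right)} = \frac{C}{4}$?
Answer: $- \frac{728}{23} \approx -31.652$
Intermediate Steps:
$H{\left(C \right)} = \frac{C}{4}$ ($H{\left(C \right)} = C \frac{1}{4} = \frac{C}{4}$)
$K = -7$ ($K = 3 - \left(4 + 6\right) = 3 - 10 = -7$)
$O{\left(h \right)} = \frac{1}{\frac{5}{4} + h}$ ($O{\left(h \right)} = \frac{1}{h + \frac{1}{4} \cdot 5} = \frac{1}{h + \frac{5}{4}} = \frac{1}{\frac{5}{4} + h}$)
$- 7 O{\left(K \right)} \left(-26\right) = - 7 \frac{4}{5 + 4 \left(-7\right)} \left(-26\right) = - 7 \frac{4}{5 - 28} \left(-26\right) = - 7 \frac{4}{-23} \left(-26\right) = - 7 \cdot 4 \left(- \frac{1}{23}\right) \left(-26\right) = \left(-7\right) \left(- \frac{4}{23}\right) \left(-26\right) = \frac{28}{23} \left(-26\right) = - \frac{728}{23}$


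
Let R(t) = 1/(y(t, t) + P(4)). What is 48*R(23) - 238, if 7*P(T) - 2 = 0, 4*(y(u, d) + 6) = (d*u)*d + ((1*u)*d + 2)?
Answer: -10557722/44363 ≈ -237.98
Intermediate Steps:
y(u, d) = -11/2 + d*u/4 + u*d**2/4 (y(u, d) = -6 + ((d*u)*d + ((1*u)*d + 2))/4 = -6 + (u*d**2 + (u*d + 2))/4 = -6 + (u*d**2 + (d*u + 2))/4 = -6 + (u*d**2 + (2 + d*u))/4 = -6 + (2 + d*u + u*d**2)/4 = -6 + (1/2 + d*u/4 + u*d**2/4) = -11/2 + d*u/4 + u*d**2/4)
P(T) = 2/7 (P(T) = 2/7 + (1/7)*0 = 2/7 + 0 = 2/7)
R(t) = 1/(-73/14 + t**2/4 + t**3/4) (R(t) = 1/((-11/2 + t*t/4 + t*t**2/4) + 2/7) = 1/((-11/2 + t**2/4 + t**3/4) + 2/7) = 1/(-73/14 + t**2/4 + t**3/4))
48*R(23) - 238 = 48*(28/(-146 + 7*23**2 + 7*23**3)) - 238 = 48*(28/(-146 + 7*529 + 7*12167)) - 238 = 48*(28/(-146 + 3703 + 85169)) - 238 = 48*(28/88726) - 238 = 48*(28*(1/88726)) - 238 = 48*(14/44363) - 238 = 672/44363 - 238 = -10557722/44363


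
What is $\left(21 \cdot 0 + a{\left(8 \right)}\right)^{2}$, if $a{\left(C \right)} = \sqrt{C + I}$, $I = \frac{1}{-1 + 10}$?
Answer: $\frac{73}{9} \approx 8.1111$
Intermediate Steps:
$I = \frac{1}{9} \approx 0.11111$
$a{\left(C \right)} = \sqrt{\frac{1}{9} + C}$ ($a{\left(C \right)} = \sqrt{C + \frac{1}{9}} = \sqrt{\frac{1}{9} + C}$)
$\left(21 \cdot 0 + a{\left(8 \right)}\right)^{2} = \left(21 \cdot 0 + \frac{\sqrt{1 + 9 \cdot 8}}{3}\right)^{2} = \left(0 + \frac{\sqrt{1 + 72}}{3}\right)^{2} = \left(0 + \frac{\sqrt{73}}{3}\right)^{2} = \left(\frac{\sqrt{73}}{3}\right)^{2} = \frac{73}{9}$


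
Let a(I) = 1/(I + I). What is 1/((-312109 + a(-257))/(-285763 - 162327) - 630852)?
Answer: -230318260/145296574533493 ≈ -1.5852e-6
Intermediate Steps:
a(I) = 1/(2*I)
1/((-312109 + a(-257))/(-285763 - 162327) - 630852) = 1/((-312109 + (1/2)/(-257))/(-285763 - 162327) - 630852) = 1/((-312109 + (1/2)*(-1/257))/(-448090) - 630852) = 1/((-312109 - 1/514)*(-1/448090) - 630852) = 1/(-160424027/514*(-1/448090) - 630852) = 1/(160424027/230318260 - 630852) = 1/(-145296574533493/230318260) = -230318260/145296574533493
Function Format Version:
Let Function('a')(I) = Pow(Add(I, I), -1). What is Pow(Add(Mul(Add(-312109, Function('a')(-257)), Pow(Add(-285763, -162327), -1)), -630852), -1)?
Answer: Rational(-230318260, 145296574533493) ≈ -1.5852e-6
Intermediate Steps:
Function('a')(I) = Mul(Rational(1, 2), Pow(I, -1)) (Function('a')(I) = Pow(Mul(2, I), -1) = Mul(Rational(1, 2), Pow(I, -1)))
Pow(Add(Mul(Add(-312109, Function('a')(-257)), Pow(Add(-285763, -162327), -1)), -630852), -1) = Pow(Add(Mul(Add(-312109, Mul(Rational(1, 2), Pow(-257, -1))), Pow(Add(-285763, -162327), -1)), -630852), -1) = Pow(Add(Mul(Add(-312109, Mul(Rational(1, 2), Rational(-1, 257))), Pow(-448090, -1)), -630852), -1) = Pow(Add(Mul(Add(-312109, Rational(-1, 514)), Rational(-1, 448090)), -630852), -1) = Pow(Add(Mul(Rational(-160424027, 514), Rational(-1, 448090)), -630852), -1) = Pow(Add(Rational(160424027, 230318260), -630852), -1) = Pow(Rational(-145296574533493, 230318260), -1) = Rational(-230318260, 145296574533493)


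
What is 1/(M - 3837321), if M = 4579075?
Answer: 1/741754 ≈ 1.3482e-6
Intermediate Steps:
1/(M - 3837321) = 1/(4579075 - 3837321) = 1/741754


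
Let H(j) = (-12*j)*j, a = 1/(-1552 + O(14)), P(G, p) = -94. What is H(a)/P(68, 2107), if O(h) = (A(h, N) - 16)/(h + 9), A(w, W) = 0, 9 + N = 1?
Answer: 529/9990217728 ≈ 5.2952e-8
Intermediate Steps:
N = -8 (N = -9 + 1 = -8)
O(h) = -16/(9 + h) (O(h) = (0 - 16)/(h + 9) = -16/(9 + h))
a = -23/35712 (a = 1/(-1552 - 16/(9 + 14)) = 1/(-1552 - 16/23) = 1/(-35712/23) = -23/35712 ≈ -0.00064404)
H(j) = -12*j²
H(a)/P(68, 2107) = -12*(-23/35712)²/(-94) = -12*529/1275346944*(-1/94) = -529/106278912*(-1/94) = 529/9990217728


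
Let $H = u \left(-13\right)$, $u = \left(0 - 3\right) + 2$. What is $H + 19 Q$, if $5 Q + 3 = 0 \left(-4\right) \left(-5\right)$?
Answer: $\frac{8}{5} \approx 1.6$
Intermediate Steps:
$u = -1$ ($u = -3 + 2 = -1$)
$Q = - \frac{3}{5}$ ($Q = - \frac{3}{5} + \frac{0 \left(-4\right) \left(-5\right)}{5} = - \frac{3}{5} + \frac{0 \left(-5\right)}{5} = - \frac{3}{5} + \frac{1}{5} \cdot 0 = - \frac{3}{5} + 0 = - \frac{3}{5} \approx -0.6$)
$H = 13$ ($H = \left(-1\right) \left(-13\right) = 13$)
$H + 19 Q = 13 + 19 \left(- \frac{3}{5}\right) = 13 - \frac{57}{5} = \frac{8}{5}$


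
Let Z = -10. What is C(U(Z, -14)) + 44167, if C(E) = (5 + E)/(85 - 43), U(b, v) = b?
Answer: 1855009/42 ≈ 44167.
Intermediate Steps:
C(E) = 5/42 + E/42 (C(E) = (5 + E)/42 = (5 + E)*(1/42) = 5/42 + E/42)
C(U(Z, -14)) + 44167 = (5/42 + (1/42)*(-10)) + 44167 = (5/42 - 5/21) + 44167 = -5/42 + 44167 = 1855009/42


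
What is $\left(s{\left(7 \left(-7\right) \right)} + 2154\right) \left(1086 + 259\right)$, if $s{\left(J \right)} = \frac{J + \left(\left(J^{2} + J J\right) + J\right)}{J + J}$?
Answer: $2832570$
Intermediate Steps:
$s{\left(J \right)} = \frac{2 J + 2 J^{2}}{2 J}$ ($s{\left(J \right)} = \frac{J + \left(\left(J^{2} + J^{2}\right) + J\right)}{2 J} = \left(J + \left(2 J^{2} + J\right)\right) \frac{1}{2 J} = \left(J + \left(J + 2 J^{2}\right)\right) \frac{1}{2 J} = \left(2 J + 2 J^{2}\right) \frac{1}{2 J} = \frac{2 J + 2 J^{2}}{2 J}$)
$\left(s{\left(7 \left(-7\right) \right)} + 2154\right) \left(1086 + 259\right) = \left(\left(1 + 7 \left(-7\right)\right) + 2154\right) \left(1086 + 259\right) = \left(\left(1 - 49\right) + 2154\right) 1345 = \left(-48 + 2154\right) 1345 = 2106 \cdot 1345 = 2832570$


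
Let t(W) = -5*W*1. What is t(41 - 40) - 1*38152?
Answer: -38157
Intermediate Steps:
t(W) = -5*W
t(41 - 40) - 1*38152 = -5*(41 - 40) - 1*38152 = -5*1 - 38152 = -5 - 38152 = -38157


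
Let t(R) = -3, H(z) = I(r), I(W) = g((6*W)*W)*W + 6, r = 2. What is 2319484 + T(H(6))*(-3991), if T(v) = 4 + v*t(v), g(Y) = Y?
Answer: 2950062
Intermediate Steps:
I(W) = 6 + 6*W³ (I(W) = ((6*W)*W)*W + 6 = (6*W²)*W + 6 = 6*W³ + 6 = 6 + 6*W³)
H(z) = 54 (H(z) = 6 + 6*2³ = 6 + 6*8 = 6 + 48 = 54)
T(v) = 4 - 3*v (T(v) = 4 + v*(-3) = 4 - 3*v)
2319484 + T(H(6))*(-3991) = 2319484 + (4 - 3*54)*(-3991) = 2319484 + (4 - 162)*(-3991) = 2319484 - 158*(-3991) = 2319484 + 630578 = 2950062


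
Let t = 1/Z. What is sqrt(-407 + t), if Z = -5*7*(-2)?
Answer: I*sqrt(1994230)/70 ≈ 20.174*I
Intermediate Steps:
Z = 70 (Z = -35*(-2) = 70)
t = 1/70 ≈ 0.014286
sqrt(-407 + t) = sqrt(-407 + 1/70) = sqrt(-28489/70) = I*sqrt(1994230)/70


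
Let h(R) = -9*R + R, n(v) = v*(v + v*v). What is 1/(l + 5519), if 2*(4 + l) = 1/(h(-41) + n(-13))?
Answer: 3400/18750999 ≈ 0.00018132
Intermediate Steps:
n(v) = v*(v + v²)
h(R) = -8*R
l = -13601/3400 (l = -4 + 1/(2*(-8*(-41) + (-13)²*(1 - 13))) = -4 + 1/(2*(328 + 169*(-12))) = -4 + 1/(2*(328 - 2028)) = -4 + (½)/(-1700) = -4 + (½)*(-1/1700) = -4 - 1/3400 = -13601/3400 ≈ -4.0003)
1/(l + 5519) = 1/(-13601/3400 + 5519) = 1/(18750999/3400) = 3400/18750999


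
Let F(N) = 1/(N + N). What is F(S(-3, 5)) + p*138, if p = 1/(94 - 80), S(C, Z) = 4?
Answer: 559/56 ≈ 9.9821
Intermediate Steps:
F(N) = 1/(2*N)
p = 1/14 ≈ 0.071429
F(S(-3, 5)) + p*138 = (½)/4 + (1/14)*138 = (½)*(¼) + 69/7 = ⅛ + 69/7 = 559/56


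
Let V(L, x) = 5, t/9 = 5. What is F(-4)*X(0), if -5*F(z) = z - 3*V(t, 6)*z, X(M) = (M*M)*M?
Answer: 0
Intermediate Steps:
t = 45 (t = 9*5 = 45)
X(M) = M**3 (X(M) = M**2*M = M**3)
F(z) = 14*z/5 (F(z) = -(z - 3*5*z)/5 = -(z - 15*z)/5 = -(-14)*z/5 = 14*z/5)
F(-4)*X(0) = ((14/5)*(-4))*0**3 = -56/5*0 = 0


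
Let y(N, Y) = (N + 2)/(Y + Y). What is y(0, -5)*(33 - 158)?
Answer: 25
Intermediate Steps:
y(N, Y) = (2 + N)/(2*Y) (y(N, Y) = (2 + N)/((2*Y)) = (2 + N)*(1/(2*Y)) = (2 + N)/(2*Y))
y(0, -5)*(33 - 158) = ((½)*(2 + 0)/(-5))*(33 - 158) = ((½)*(-⅕)*2)*(-125) = -⅕*(-125) = 25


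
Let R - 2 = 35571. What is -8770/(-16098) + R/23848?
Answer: 390900557/191952552 ≈ 2.0364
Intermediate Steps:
R = 35573 (R = 2 + 35571 = 35573)
-8770/(-16098) + R/23848 = -8770/(-16098) + 35573/23848 = -8770*(-1/16098) + 35573*(1/23848) = 4385/8049 + 35573/23848 = 390900557/191952552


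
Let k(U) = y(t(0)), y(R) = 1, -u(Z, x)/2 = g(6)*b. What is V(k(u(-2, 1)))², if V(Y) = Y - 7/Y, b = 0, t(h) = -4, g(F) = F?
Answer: 36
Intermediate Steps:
u(Z, x) = 0 (u(Z, x) = -12*0 = -2*0 = 0)
k(U) = 1
V(Y) = Y - 7/Y
V(k(u(-2, 1)))² = (1 - 7/1)² = (1 - 7*1)² = (1 - 7)² = (-6)² = 36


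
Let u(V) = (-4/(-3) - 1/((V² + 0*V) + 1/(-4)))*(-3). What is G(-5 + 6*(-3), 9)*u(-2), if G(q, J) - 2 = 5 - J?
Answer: 32/5 ≈ 6.4000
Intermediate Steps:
u(V) = -4 + 3/(-¼ + V²) (u(V) = (-4*(-⅓) - 1/((V² + 0) - ¼))*(-3) = (4/3 - 1/(V² - ¼))*(-3) = (4/3 - 1/(-¼ + V²))*(-3) = -4 + 3/(-¼ + V²))
G(q, J) = 7 - J (G(q, J) = 2 + (5 - J) = 7 - J)
G(-5 + 6*(-3), 9)*u(-2) = (7 - 1*9)*(16*(1 - 1*(-2)²)/(-1 + 4*(-2)²)) = (7 - 9)*(16*(1 - 1*4)/(-1 + 4*4)) = -32*(1 - 4)/(-1 + 16) = -32*(-3)/15 = -2*(-16/5) = 32/5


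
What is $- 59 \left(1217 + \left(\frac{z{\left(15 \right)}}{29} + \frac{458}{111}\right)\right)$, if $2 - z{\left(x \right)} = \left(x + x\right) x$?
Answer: $- \frac{228983543}{3219} \approx -71135.0$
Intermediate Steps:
$z{\left(x \right)} = 2 - 2 x^{2}$ ($z{\left(x \right)} = 2 - \left(x + x\right) x = 2 - 2 x x = 2 - 2 x^{2}$)
$- 59 \left(1217 + \left(\frac{z{\left(15 \right)}}{29} + \frac{458}{111}\right)\right) = - 59 \left(1217 + \left(\frac{2 - 2 \cdot 15^{2}}{29} + \frac{458}{111}\right)\right) = - 59 \left(1217 + \left(\left(2 - 450\right) \frac{1}{29} + 458 \cdot \frac{1}{111}\right)\right) = - 59 \left(1217 + \left(\left(2 - 450\right) \frac{1}{29} + \frac{458}{111}\right)\right) = - 59 \left(1217 + \left(\left(-448\right) \frac{1}{29} + \frac{458}{111}\right)\right) = - 59 \left(1217 + \left(- \frac{448}{29} + \frac{458}{111}\right)\right) = - 59 \left(1217 - \frac{36446}{3219}\right) = \left(-59\right) \frac{3881077}{3219} = - \frac{228983543}{3219}$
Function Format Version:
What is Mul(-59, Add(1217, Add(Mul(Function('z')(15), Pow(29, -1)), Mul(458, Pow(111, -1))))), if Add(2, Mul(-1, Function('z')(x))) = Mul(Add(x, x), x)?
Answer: Rational(-228983543, 3219) ≈ -71135.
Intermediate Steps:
Function('z')(x) = Add(2, Mul(-2, Pow(x, 2))) (Function('z')(x) = Add(2, Mul(-1, Mul(Add(x, x), x))) = Add(2, Mul(-1, Mul(Mul(2, x), x))) = Add(2, Mul(-1, Mul(2, Pow(x, 2)))) = Add(2, Mul(-2, Pow(x, 2))))
Mul(-59, Add(1217, Add(Mul(Function('z')(15), Pow(29, -1)), Mul(458, Pow(111, -1))))) = Mul(-59, Add(1217, Add(Mul(Add(2, Mul(-2, Pow(15, 2))), Pow(29, -1)), Mul(458, Pow(111, -1))))) = Mul(-59, Add(1217, Add(Mul(Add(2, Mul(-2, 225)), Rational(1, 29)), Mul(458, Rational(1, 111))))) = Mul(-59, Add(1217, Add(Mul(Add(2, -450), Rational(1, 29)), Rational(458, 111)))) = Mul(-59, Add(1217, Add(Mul(-448, Rational(1, 29)), Rational(458, 111)))) = Mul(-59, Add(1217, Add(Rational(-448, 29), Rational(458, 111)))) = Mul(-59, Add(1217, Rational(-36446, 3219))) = Mul(-59, Rational(3881077, 3219)) = Rational(-228983543, 3219)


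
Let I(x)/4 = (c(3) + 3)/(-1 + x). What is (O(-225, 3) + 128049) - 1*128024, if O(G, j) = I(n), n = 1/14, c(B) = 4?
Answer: -67/13 ≈ -5.1538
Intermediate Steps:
n = 1/14 ≈ 0.071429
I(x) = 28/(-1 + x) (I(x) = 4*((4 + 3)/(-1 + x)) = 4*(7/(-1 + x)) = 28/(-1 + x))
O(G, j) = -392/13 (O(G, j) = 28/(-1 + 1/14) = 28/(-13/14) = 28*(-14/13) = -392/13)
(O(-225, 3) + 128049) - 1*128024 = (-392/13 + 128049) - 1*128024 = 1664245/13 - 128024 = -67/13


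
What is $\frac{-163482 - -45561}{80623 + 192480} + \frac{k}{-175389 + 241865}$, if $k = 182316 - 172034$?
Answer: $- \frac{2515435675}{9077397514} \approx -0.27711$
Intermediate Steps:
$k = 10282$ ($k = 182316 - 172034 = 10282$)
$\frac{-163482 - -45561}{80623 + 192480} + \frac{k}{-175389 + 241865} = \frac{-163482 - -45561}{80623 + 192480} + \frac{10282}{-175389 + 241865} = \frac{-163482 + 45561}{273103} + \frac{10282}{66476} = \left(-117921\right) \frac{1}{273103} + 10282 \cdot \frac{1}{66476} = - \frac{117921}{273103} + \frac{5141}{33238} = - \frac{2515435675}{9077397514}$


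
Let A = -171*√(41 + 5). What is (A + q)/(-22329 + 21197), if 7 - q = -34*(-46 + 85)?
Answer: -1333/1132 + 171*√46/1132 ≈ -0.15302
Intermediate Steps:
q = 1333 (q = 7 - (-34)*(-46 + 85) = 7 - (-34)*39 = 7 - 1*(-1326) = 7 + 1326 = 1333)
A = -171*√46 ≈ -1159.8
(A + q)/(-22329 + 21197) = (-171*√46 + 1333)/(-22329 + 21197) = (1333 - 171*√46)/(-1132) = (1333 - 171*√46)*(-1/1132) = -1333/1132 + 171*√46/1132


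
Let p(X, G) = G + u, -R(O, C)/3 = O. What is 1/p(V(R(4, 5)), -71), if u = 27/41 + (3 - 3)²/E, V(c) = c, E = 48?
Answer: -41/2884 ≈ -0.014216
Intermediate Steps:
R(O, C) = -3*O
u = 27/41 (u = 27/41 + (3 - 3)²/48 = 27*(1/41) + 0²*(1/48) = 27/41 + 0*(1/48) = 27/41 + 0 = 27/41 ≈ 0.65854)
p(X, G) = 27/41 + G (p(X, G) = G + 27/41 = 27/41 + G)
1/p(V(R(4, 5)), -71) = 1/(27/41 - 71) = 1/(-2884/41) = -41/2884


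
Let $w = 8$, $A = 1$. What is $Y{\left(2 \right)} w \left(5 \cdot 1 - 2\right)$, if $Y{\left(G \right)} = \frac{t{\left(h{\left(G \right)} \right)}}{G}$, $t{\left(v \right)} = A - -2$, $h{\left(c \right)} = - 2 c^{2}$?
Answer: $36$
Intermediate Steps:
$t{\left(v \right)} = 3$ ($t{\left(v \right)} = 1 - -2 = 1 + 2 = 3$)
$Y{\left(G \right)} = \frac{3}{G}$
$Y{\left(2 \right)} w \left(5 \cdot 1 - 2\right) = \frac{3}{2} \cdot 8 \left(5 \cdot 1 - 2\right) = 3 \cdot \frac{1}{2} \cdot 8 \left(5 - 2\right) = \frac{3}{2} \cdot 8 \cdot 3 = 12 \cdot 3 = 36$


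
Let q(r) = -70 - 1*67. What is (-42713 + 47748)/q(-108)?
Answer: -5035/137 ≈ -36.752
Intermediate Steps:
q(r) = -137 (q(r) = -70 - 67 = -137)
(-42713 + 47748)/q(-108) = (-42713 + 47748)/(-137) = 5035*(-1/137) = -5035/137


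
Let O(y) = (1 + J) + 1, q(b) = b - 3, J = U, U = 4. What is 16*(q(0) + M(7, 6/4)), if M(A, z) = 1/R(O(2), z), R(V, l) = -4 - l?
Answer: -560/11 ≈ -50.909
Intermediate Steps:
J = 4
q(b) = -3 + b
O(y) = 6 (O(y) = (1 + 4) + 1 = 5 + 1 = 6)
M(A, z) = 1/(-4 - z)
16*(q(0) + M(7, 6/4)) = 16*((-3 + 0) - 1/(4 + 6/4)) = 16*(-3 - 1/(4 + 6*(¼))) = 16*(-3 - 1/(4 + 3/2)) = 16*(-3 - 1/11/2) = 16*(-3 - 1*2/11) = 16*(-3 - 2/11) = 16*(-35/11) = -560/11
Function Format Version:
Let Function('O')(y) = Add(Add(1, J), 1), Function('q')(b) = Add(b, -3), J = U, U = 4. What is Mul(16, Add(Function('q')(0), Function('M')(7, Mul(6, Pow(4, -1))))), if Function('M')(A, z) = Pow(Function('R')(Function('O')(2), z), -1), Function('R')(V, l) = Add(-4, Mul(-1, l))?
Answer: Rational(-560, 11) ≈ -50.909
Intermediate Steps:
J = 4
Function('q')(b) = Add(-3, b)
Function('O')(y) = 6 (Function('O')(y) = Add(Add(1, 4), 1) = Add(5, 1) = 6)
Function('M')(A, z) = Pow(Add(-4, Mul(-1, z)), -1)
Mul(16, Add(Function('q')(0), Function('M')(7, Mul(6, Pow(4, -1))))) = Mul(16, Add(Add(-3, 0), Mul(-1, Pow(Add(4, Mul(6, Pow(4, -1))), -1)))) = Mul(16, Add(-3, Mul(-1, Pow(Add(4, Mul(6, Rational(1, 4))), -1)))) = Mul(16, Add(-3, Mul(-1, Pow(Add(4, Rational(3, 2)), -1)))) = Mul(16, Add(-3, Mul(-1, Pow(Rational(11, 2), -1)))) = Mul(16, Add(-3, Mul(-1, Rational(2, 11)))) = Mul(16, Add(-3, Rational(-2, 11))) = Mul(16, Rational(-35, 11)) = Rational(-560, 11)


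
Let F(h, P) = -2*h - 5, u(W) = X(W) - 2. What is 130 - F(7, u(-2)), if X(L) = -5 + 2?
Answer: 149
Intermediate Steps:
X(L) = -3
u(W) = -5 (u(W) = -3 - 2 = -5)
F(h, P) = -5 - 2*h
130 - F(7, u(-2)) = 130 - (-5 - 2*7) = 130 - (-5 - 14) = 130 - 1*(-19) = 130 + 19 = 149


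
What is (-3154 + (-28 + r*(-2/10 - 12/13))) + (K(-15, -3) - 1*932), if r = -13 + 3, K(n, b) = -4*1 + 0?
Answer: -53388/13 ≈ -4106.8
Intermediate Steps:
K(n, b) = -4 (K(n, b) = -4 + 0 = -4)
r = -10
(-3154 + (-28 + r*(-2/10 - 12/13))) + (K(-15, -3) - 1*932) = (-3154 + (-28 - 10*(-2/10 - 12/13))) + (-4 - 1*932) = (-3154 + (-28 - 10*(-2*1/10 - 12*1/13))) + (-4 - 932) = (-3154 + (-28 - 10*(-1/5 - 12/13))) - 936 = (-3154 + (-28 - 10*(-73/65))) - 936 = (-3154 + (-28 + 146/13)) - 936 = (-3154 - 218/13) - 936 = -41220/13 - 936 = -53388/13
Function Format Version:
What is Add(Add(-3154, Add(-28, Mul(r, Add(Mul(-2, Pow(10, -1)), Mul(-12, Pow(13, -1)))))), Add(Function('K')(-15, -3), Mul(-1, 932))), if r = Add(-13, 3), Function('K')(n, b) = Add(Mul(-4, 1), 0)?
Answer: Rational(-53388, 13) ≈ -4106.8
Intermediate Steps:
Function('K')(n, b) = -4 (Function('K')(n, b) = Add(-4, 0) = -4)
r = -10
Add(Add(-3154, Add(-28, Mul(r, Add(Mul(-2, Pow(10, -1)), Mul(-12, Pow(13, -1)))))), Add(Function('K')(-15, -3), Mul(-1, 932))) = Add(Add(-3154, Add(-28, Mul(-10, Add(Mul(-2, Pow(10, -1)), Mul(-12, Pow(13, -1)))))), Add(-4, Mul(-1, 932))) = Add(Add(-3154, Add(-28, Mul(-10, Add(Mul(-2, Rational(1, 10)), Mul(-12, Rational(1, 13)))))), Add(-4, -932)) = Add(Add(-3154, Add(-28, Mul(-10, Add(Rational(-1, 5), Rational(-12, 13))))), -936) = Add(Add(-3154, Add(-28, Mul(-10, Rational(-73, 65)))), -936) = Add(Add(-3154, Add(-28, Rational(146, 13))), -936) = Add(Add(-3154, Rational(-218, 13)), -936) = Add(Rational(-41220, 13), -936) = Rational(-53388, 13)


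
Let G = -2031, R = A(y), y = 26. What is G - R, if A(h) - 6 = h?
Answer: -2063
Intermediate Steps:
A(h) = 6 + h
R = 32 (R = 6 + 26 = 32)
G - R = -2031 - 1*32 = -2031 - 32 = -2063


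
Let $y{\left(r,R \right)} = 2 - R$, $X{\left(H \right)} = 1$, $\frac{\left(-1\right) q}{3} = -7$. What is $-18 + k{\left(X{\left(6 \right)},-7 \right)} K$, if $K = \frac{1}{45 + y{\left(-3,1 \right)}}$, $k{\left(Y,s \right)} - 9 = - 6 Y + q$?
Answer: $- \frac{402}{23} \approx -17.478$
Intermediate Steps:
$q = 21$ ($q = \left(-3\right) \left(-7\right) = 21$)
$k{\left(Y,s \right)} = 30 - 6 Y$ ($k{\left(Y,s \right)} = 9 - \left(-21 + 6 Y\right) = 30 - 6 Y$)
$K = \frac{1}{46}$ ($K = \frac{1}{45 + \left(2 - 1\right)} = \frac{1}{45 + 1} = \frac{1}{46} \approx 0.021739$)
$-18 + k{\left(X{\left(6 \right)},-7 \right)} K = -18 + \left(30 - 6\right) \frac{1}{46} = -18 + 24 \cdot \frac{1}{46} = -18 + \frac{12}{23} = - \frac{402}{23}$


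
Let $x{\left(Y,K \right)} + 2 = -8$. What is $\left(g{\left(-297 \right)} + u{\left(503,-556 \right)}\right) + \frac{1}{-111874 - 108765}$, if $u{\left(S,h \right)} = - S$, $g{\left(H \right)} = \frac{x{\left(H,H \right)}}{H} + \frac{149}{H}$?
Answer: $- \frac{32992149967}{65529783} \approx -503.47$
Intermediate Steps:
$x{\left(Y,K \right)} = -10$ ($x{\left(Y,K \right)} = -2 - 8 = -10$)
$g{\left(H \right)} = \frac{139}{H}$ ($g{\left(H \right)} = - \frac{10}{H} + \frac{149}{H} = \frac{139}{H}$)
$\left(g{\left(-297 \right)} + u{\left(503,-556 \right)}\right) + \frac{1}{-111874 - 108765} = \left(\frac{139}{-297} - 503\right) + \frac{1}{-111874 - 108765} = \left(139 \left(- \frac{1}{297}\right) - 503\right) + \frac{1}{-220639} = \left(- \frac{139}{297} - 503\right) - \frac{1}{220639} = - \frac{149530}{297} - \frac{1}{220639} = - \frac{32992149967}{65529783}$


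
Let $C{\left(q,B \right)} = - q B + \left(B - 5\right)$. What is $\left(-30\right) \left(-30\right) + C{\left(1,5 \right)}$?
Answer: $895$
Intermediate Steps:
$C{\left(q,B \right)} = -5 + B - B q$ ($C{\left(q,B \right)} = - B q + \left(B - 5\right) = - B q + \left(-5 + B\right) = -5 + B - B q$)
$\left(-30\right) \left(-30\right) + C{\left(1,5 \right)} = \left(-30\right) \left(-30\right) - 5 = 900 - 5 = 895$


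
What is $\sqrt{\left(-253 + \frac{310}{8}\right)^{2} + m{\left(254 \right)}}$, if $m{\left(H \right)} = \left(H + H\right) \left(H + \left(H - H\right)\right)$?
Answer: $\frac{\sqrt{2798961}}{4} \approx 418.25$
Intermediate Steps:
$m{\left(H \right)} = 2 H^{2}$ ($m{\left(H \right)} = 2 H \left(H + 0\right) = 2 H H = 2 H^{2}$)
$\sqrt{\left(-253 + \frac{310}{8}\right)^{2} + m{\left(254 \right)}} = \sqrt{\left(-253 + \frac{310}{8}\right)^{2} + 2 \cdot 254^{2}} = \sqrt{\left(-253 + 310 \cdot \frac{1}{8}\right)^{2} + 2 \cdot 64516} = \sqrt{\left(-253 + \frac{155}{4}\right)^{2} + 129032} = \sqrt{\left(- \frac{857}{4}\right)^{2} + 129032} = \sqrt{\frac{734449}{16} + 129032} = \sqrt{\frac{2798961}{16}} = \frac{\sqrt{2798961}}{4}$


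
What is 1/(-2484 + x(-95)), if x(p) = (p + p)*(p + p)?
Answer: 1/33616 ≈ 2.9748e-5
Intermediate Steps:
x(p) = 4*p² (x(p) = (2*p)*(2*p) = 4*p²)
1/(-2484 + x(-95)) = 1/(-2484 + 4*(-95)²) = 1/(-2484 + 4*9025) = 1/(-2484 + 36100) = 1/33616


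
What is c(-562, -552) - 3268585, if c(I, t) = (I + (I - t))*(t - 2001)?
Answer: -1808269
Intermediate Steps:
c(I, t) = (-2001 + t)*(-t + 2*I) (c(I, t) = (-t + 2*I)*(-2001 + t) = (-2001 + t)*(-t + 2*I))
c(-562, -552) - 3268585 = (-1*(-552)² - 4002*(-562) + 2001*(-552) + 2*(-562)*(-552)) - 3268585 = (-1*304704 + 2249124 - 1104552 + 620448) - 3268585 = (-304704 + 2249124 - 1104552 + 620448) - 3268585 = 1460316 - 3268585 = -1808269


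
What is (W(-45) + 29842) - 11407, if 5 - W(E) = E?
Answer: 18485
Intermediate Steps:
W(E) = 5 - E
(W(-45) + 29842) - 11407 = ((5 - 1*(-45)) + 29842) - 11407 = ((5 + 45) + 29842) - 11407 = (50 + 29842) - 11407 = 29892 - 11407 = 18485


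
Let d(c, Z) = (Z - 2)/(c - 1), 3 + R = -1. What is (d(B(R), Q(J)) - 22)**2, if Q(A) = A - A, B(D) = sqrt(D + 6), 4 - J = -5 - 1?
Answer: 584 + 96*sqrt(2) ≈ 719.76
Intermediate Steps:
R = -4 (R = -3 - 1 = -4)
J = 10 (J = 4 - (-5 - 1) = 4 - 1*(-6) = 4 + 6 = 10)
B(D) = sqrt(6 + D)
Q(A) = 0
d(c, Z) = (-2 + Z)/(-1 + c)
(d(B(R), Q(J)) - 22)**2 = ((-2 + 0)/(-1 + sqrt(6 - 4)) - 22)**2 = (-2/(-1 + sqrt(2)) - 22)**2 = (-22 - 2/(-1 + sqrt(2)))**2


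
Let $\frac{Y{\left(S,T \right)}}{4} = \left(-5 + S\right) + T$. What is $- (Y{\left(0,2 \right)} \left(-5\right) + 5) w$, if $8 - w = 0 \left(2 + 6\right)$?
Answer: $-520$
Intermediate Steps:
$w = 8$ ($w = 8 - 0 \left(2 + 6\right) = 8 - 0 \cdot 8 = 8 - 0 = 8 + 0 = 8$)
$Y{\left(S,T \right)} = -20 + 4 S + 4 T$ ($Y{\left(S,T \right)} = 4 \left(\left(-5 + S\right) + T\right) = 4 \left(-5 + S + T\right) = -20 + 4 S + 4 T$)
$- (Y{\left(0,2 \right)} \left(-5\right) + 5) w = - (\left(-20 + 4 \cdot 0 + 4 \cdot 2\right) \left(-5\right) + 5) 8 = - (\left(-20 + 0 + 8\right) \left(-5\right) + 5) 8 = - (\left(-12\right) \left(-5\right) + 5) 8 = - (60 + 5) 8 = \left(-1\right) 65 \cdot 8 = \left(-65\right) 8 = -520$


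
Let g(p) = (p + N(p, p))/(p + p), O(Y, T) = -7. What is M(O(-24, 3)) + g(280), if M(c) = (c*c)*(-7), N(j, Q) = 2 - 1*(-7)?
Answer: -191791/560 ≈ -342.48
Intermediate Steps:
N(j, Q) = 9 (N(j, Q) = 2 + 7 = 9)
g(p) = (9 + p)/(2*p) (g(p) = (p + 9)/(p + p) = (9 + p)/((2*p)) = (9 + p)*(1/(2*p)) = (9 + p)/(2*p))
M(c) = -7*c**2 (M(c) = c**2*(-7) = -7*c**2)
M(O(-24, 3)) + g(280) = -7*(-7)**2 + (1/2)*(9 + 280)/280 = -7*49 + (1/2)*(1/280)*289 = -343 + 289/560 = -191791/560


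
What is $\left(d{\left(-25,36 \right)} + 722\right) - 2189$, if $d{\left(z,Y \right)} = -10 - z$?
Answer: $-1452$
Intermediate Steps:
$\left(d{\left(-25,36 \right)} + 722\right) - 2189 = \left(\left(-10 - -25\right) + 722\right) - 2189 = \left(\left(-10 + 25\right) + 722\right) - 2189 = \left(15 + 722\right) - 2189 = 737 - 2189 = -1452$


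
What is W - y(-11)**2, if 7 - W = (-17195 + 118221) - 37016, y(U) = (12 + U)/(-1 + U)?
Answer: -9216433/144 ≈ -64003.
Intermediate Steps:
y(U) = (12 + U)/(-1 + U)
W = -64003 (W = 7 - ((-17195 + 118221) - 37016) = 7 - (101026 - 37016) = 7 - 1*64010 = 7 - 64010 = -64003)
W - y(-11)**2 = -64003 - ((12 - 11)/(-1 - 11))**2 = -64003 - (1/(-12))**2 = -64003 - (-1/12*1)**2 = -64003 - (-1/12)**2 = -64003 - 1*1/144 = -64003 - 1/144 = -9216433/144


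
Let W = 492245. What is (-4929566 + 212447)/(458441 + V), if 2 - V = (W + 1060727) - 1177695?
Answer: -1572373/27722 ≈ -56.719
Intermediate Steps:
V = -375275 (V = 2 - ((492245 + 1060727) - 1177695) = 2 - (1552972 - 1177695) = 2 - 1*375277 = 2 - 375277 = -375275)
(-4929566 + 212447)/(458441 + V) = (-4929566 + 212447)/(458441 - 375275) = -4717119/83166 = -4717119*1/83166 = -1572373/27722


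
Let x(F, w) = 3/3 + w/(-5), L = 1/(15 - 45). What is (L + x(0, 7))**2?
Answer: 169/900 ≈ 0.18778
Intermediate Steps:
L = -1/30 (L = 1/(-30) = -1/30 ≈ -0.033333)
x(F, w) = 1 - w/5 (x(F, w) = 3*(1/3) + w*(-1/5) = 1 - w/5)
(L + x(0, 7))**2 = (-1/30 + (1 - 1/5*7))**2 = (-1/30 + (1 - 7/5))**2 = (-1/30 - 2/5)**2 = (-13/30)**2 = 169/900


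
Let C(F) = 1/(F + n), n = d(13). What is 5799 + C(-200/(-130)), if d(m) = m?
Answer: 1096024/189 ≈ 5799.1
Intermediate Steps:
n = 13
C(F) = 1/(13 + F) (C(F) = 1/(F + 13) = 1/(13 + F))
5799 + C(-200/(-130)) = 5799 + 1/(13 - 200/(-130)) = 5799 + 1/(13 - 200*(-1/130)) = 5799 + 1/(13 + 20/13) = 5799 + 1/(189/13) = 5799 + 13/189 = 1096024/189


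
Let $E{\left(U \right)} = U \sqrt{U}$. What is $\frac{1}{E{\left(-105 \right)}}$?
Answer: $\frac{i \sqrt{105}}{11025} \approx 0.00092943 i$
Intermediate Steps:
$E{\left(U \right)} = U^{\frac{3}{2}}$
$\frac{1}{E{\left(-105 \right)}} = \frac{1}{\left(-105\right)^{\frac{3}{2}}} = \frac{1}{\left(-105\right) i \sqrt{105}} = \frac{i \sqrt{105}}{11025}$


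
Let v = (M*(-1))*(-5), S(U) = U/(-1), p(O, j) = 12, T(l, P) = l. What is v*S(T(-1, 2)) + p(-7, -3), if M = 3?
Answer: 27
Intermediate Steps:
S(U) = -U (S(U) = U*(-1) = -U)
v = 15 (v = (3*(-1))*(-5) = -3*(-5) = 15)
v*S(T(-1, 2)) + p(-7, -3) = 15*(-1*(-1)) + 12 = 15*1 + 12 = 15 + 12 = 27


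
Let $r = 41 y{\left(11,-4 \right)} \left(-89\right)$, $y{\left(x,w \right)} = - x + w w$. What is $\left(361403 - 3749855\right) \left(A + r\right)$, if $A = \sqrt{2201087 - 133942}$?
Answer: $61822306740 - 3388452 \sqrt{2067145} \approx 5.6951 \cdot 10^{10}$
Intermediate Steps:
$A = \sqrt{2067145} \approx 1437.8$
$y{\left(x,w \right)} = w^{2} - x$ ($y{\left(x,w \right)} = - x + w^{2} = w^{2} - x$)
$r = -18245$ ($r = 41 \left(\left(-4\right)^{2} - 11\right) \left(-89\right) = 41 \left(16 - 11\right) \left(-89\right) = 41 \cdot 5 \left(-89\right) = 205 \left(-89\right) = -18245$)
$\left(361403 - 3749855\right) \left(A + r\right) = \left(361403 - 3749855\right) \left(\sqrt{2067145} - 18245\right) = - 3388452 \left(-18245 + \sqrt{2067145}\right) = 61822306740 - 3388452 \sqrt{2067145}$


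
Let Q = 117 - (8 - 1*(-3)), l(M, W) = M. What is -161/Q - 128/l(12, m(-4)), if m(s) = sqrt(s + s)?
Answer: -3875/318 ≈ -12.186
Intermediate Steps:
m(s) = sqrt(2)*sqrt(s) (m(s) = sqrt(2*s) = sqrt(2)*sqrt(s))
Q = 106 (Q = 117 - (8 + 3) = 117 - 1*11 = 117 - 11 = 106)
-161/Q - 128/l(12, m(-4)) = -161/106 - 128/12 = -161*1/106 - 128*1/12 = -161/106 - 32/3 = -3875/318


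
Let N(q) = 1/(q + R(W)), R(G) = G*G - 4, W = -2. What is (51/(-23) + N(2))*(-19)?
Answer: 1501/46 ≈ 32.630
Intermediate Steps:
R(G) = -4 + G² (R(G) = G² - 4 = -4 + G²)
N(q) = 1/q (N(q) = 1/(q + (-4 + (-2)²)) = 1/(q + (-4 + 4)) = 1/(q + 0) = 1/q)
(51/(-23) + N(2))*(-19) = (51/(-23) + 1/2)*(-19) = (51*(-1/23) + ½)*(-19) = (-51/23 + ½)*(-19) = -79/46*(-19) = 1501/46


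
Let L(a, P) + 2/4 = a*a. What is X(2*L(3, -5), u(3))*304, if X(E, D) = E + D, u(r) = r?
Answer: 6080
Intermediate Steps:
L(a, P) = -½ + a² (L(a, P) = -½ + a*a = -½ + a²)
X(E, D) = D + E
X(2*L(3, -5), u(3))*304 = (3 + 2*(-½ + 3²))*304 = (3 + 2*(-½ + 9))*304 = (3 + 2*(17/2))*304 = (3 + 17)*304 = 20*304 = 6080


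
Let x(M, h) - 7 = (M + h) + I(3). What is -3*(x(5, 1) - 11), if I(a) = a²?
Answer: -33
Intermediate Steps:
x(M, h) = 16 + M + h (x(M, h) = 7 + ((M + h) + 3²) = 7 + ((M + h) + 9) = 7 + (9 + M + h) = 16 + M + h)
-3*(x(5, 1) - 11) = -3*((16 + 5 + 1) - 11) = -3*(22 - 11) = -3*11 = -33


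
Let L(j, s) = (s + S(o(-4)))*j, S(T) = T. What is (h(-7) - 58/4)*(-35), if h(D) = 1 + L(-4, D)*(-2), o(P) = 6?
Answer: 1505/2 ≈ 752.50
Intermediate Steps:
L(j, s) = j*(6 + s) (L(j, s) = (s + 6)*j = (6 + s)*j = j*(6 + s))
h(D) = 49 + 8*D (h(D) = 1 - 4*(6 + D)*(-2) = 1 + (-24 - 4*D)*(-2) = 1 + (48 + 8*D) = 49 + 8*D)
(h(-7) - 58/4)*(-35) = ((49 + 8*(-7)) - 58/4)*(-35) = ((49 - 56) - 58*¼)*(-35) = (-7 - 29/2)*(-35) = -43/2*(-35) = 1505/2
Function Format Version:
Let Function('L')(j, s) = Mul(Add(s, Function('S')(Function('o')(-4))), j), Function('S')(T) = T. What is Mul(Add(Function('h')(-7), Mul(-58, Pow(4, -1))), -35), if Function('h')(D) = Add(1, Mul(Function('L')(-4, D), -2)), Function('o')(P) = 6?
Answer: Rational(1505, 2) ≈ 752.50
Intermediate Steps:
Function('L')(j, s) = Mul(j, Add(6, s)) (Function('L')(j, s) = Mul(Add(s, 6), j) = Mul(Add(6, s), j) = Mul(j, Add(6, s)))
Function('h')(D) = Add(49, Mul(8, D)) (Function('h')(D) = Add(1, Mul(Mul(-4, Add(6, D)), -2)) = Add(1, Mul(Add(-24, Mul(-4, D)), -2)) = Add(1, Add(48, Mul(8, D))) = Add(49, Mul(8, D)))
Mul(Add(Function('h')(-7), Mul(-58, Pow(4, -1))), -35) = Mul(Add(Add(49, Mul(8, -7)), Mul(-58, Pow(4, -1))), -35) = Mul(Add(Add(49, -56), Mul(-58, Rational(1, 4))), -35) = Mul(Add(-7, Rational(-29, 2)), -35) = Mul(Rational(-43, 2), -35) = Rational(1505, 2)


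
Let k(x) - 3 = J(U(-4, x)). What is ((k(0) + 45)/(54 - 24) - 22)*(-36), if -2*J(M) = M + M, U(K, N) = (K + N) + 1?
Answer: 3654/5 ≈ 730.80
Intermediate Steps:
U(K, N) = 1 + K + N
J(M) = -M (J(M) = -(M + M)/2 = -M)
k(x) = 6 - x (k(x) = 3 - (1 - 4 + x) = 3 - (-3 + x) = 3 + (3 - x) = 6 - x)
((k(0) + 45)/(54 - 24) - 22)*(-36) = (((6 - 1*0) + 45)/(54 - 24) - 22)*(-36) = (((6 + 0) + 45)/30 - 22)*(-36) = ((6 + 45)*(1/30) - 22)*(-36) = (51*(1/30) - 22)*(-36) = (17/10 - 22)*(-36) = -203/10*(-36) = 3654/5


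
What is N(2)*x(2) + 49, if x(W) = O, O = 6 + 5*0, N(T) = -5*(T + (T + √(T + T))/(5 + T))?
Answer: -197/7 ≈ -28.143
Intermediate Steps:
N(T) = -5*T - 5*(T + √2*√T)/(5 + T) (N(T) = -5*(T + (T + √(2*T))/(5 + T)) = -5*(T + (T + √2*√T)/(5 + T)) = -5*T - 5*(T + √2*√T)/(5 + T))
O = 6 (O = 6 + 0 = 6)
x(W) = 6
N(2)*x(2) + 49 = (5*(-1*2² - 6*2 - √2*√2)/(5 + 2))*6 + 49 = (5*(-1*4 - 12 - 2)/7)*6 + 49 = (5*(⅐)*(-4 - 12 - 2))*6 + 49 = (5*(⅐)*(-18))*6 + 49 = -90/7*6 + 49 = -540/7 + 49 = -197/7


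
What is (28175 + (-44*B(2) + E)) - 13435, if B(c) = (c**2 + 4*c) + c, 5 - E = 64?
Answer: 14065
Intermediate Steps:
E = -59 (E = 5 - 1*64 = 5 - 64 = -59)
B(c) = c**2 + 5*c
(28175 + (-44*B(2) + E)) - 13435 = (28175 + (-88*(5 + 2) - 59)) - 13435 = (28175 + (-88*7 - 59)) - 13435 = (28175 + (-44*14 - 59)) - 13435 = (28175 + (-616 - 59)) - 13435 = (28175 - 675) - 13435 = 27500 - 13435 = 14065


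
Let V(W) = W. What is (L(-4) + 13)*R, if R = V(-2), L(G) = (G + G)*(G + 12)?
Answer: 102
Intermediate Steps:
L(G) = 2*G*(12 + G) (L(G) = (2*G)*(12 + G) = 2*G*(12 + G))
R = -2
(L(-4) + 13)*R = (2*(-4)*(12 - 4) + 13)*(-2) = (2*(-4)*8 + 13)*(-2) = (-64 + 13)*(-2) = -51*(-2) = 102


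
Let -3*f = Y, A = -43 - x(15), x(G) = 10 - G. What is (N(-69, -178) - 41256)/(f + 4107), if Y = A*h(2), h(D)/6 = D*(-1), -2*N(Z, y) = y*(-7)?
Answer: -41879/3955 ≈ -10.589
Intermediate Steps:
N(Z, y) = 7*y/2 (N(Z, y) = -y*(-7)/2 = -(-7)*y/2 = 7*y/2)
h(D) = -6*D (h(D) = 6*(D*(-1)) = 6*(-D) = -6*D)
A = -38 (A = -43 - (10 - 1*15) = -43 - (10 - 15) = -43 - 1*(-5) = -43 + 5 = -38)
Y = 456 (Y = -(-228)*2 = -38*(-12) = 456)
f = -152 (f = -⅓*456 = -152)
(N(-69, -178) - 41256)/(f + 4107) = ((7/2)*(-178) - 41256)/(-152 + 4107) = (-623 - 41256)/3955 = -41879*1/3955 = -41879/3955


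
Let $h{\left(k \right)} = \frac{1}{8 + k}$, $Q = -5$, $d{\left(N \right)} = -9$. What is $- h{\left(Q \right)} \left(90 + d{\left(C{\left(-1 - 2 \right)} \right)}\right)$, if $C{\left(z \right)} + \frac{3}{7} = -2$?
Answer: $-27$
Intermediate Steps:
$C{\left(z \right)} = - \frac{17}{7}$ ($C{\left(z \right)} = - \frac{3}{7} - 2 = - \frac{17}{7}$)
$- h{\left(Q \right)} \left(90 + d{\left(C{\left(-1 - 2 \right)} \right)}\right) = - \frac{1}{8 - 5} \left(90 - 9\right) = - \frac{1}{3} \cdot 81 = \left(-1\right) \frac{1}{3} \cdot 81 = \left(- \frac{1}{3}\right) 81 = -27$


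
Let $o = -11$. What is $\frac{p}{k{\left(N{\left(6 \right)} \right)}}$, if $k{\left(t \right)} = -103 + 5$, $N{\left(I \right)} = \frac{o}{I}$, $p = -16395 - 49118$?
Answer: $\frac{1337}{2} \approx 668.5$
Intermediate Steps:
$p = -65513$ ($p = -16395 - 49118 = -65513$)
$N{\left(I \right)} = - \frac{11}{I}$
$k{\left(t \right)} = -98$
$\frac{p}{k{\left(N{\left(6 \right)} \right)}} = - \frac{65513}{-98} = \left(-65513\right) \left(- \frac{1}{98}\right) = \frac{1337}{2}$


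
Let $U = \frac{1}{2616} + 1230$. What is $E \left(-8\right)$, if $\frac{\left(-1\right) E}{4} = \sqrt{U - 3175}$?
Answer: $\frac{8 i \sqrt{3327629826}}{327} \approx 1411.3 i$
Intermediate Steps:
$U = \frac{3217681}{2616}$ ($U = \frac{1}{2616} + 1230 = \frac{3217681}{2616} \approx 1230.0$)
$E = - \frac{i \sqrt{3327629826}}{327}$ ($E = - 4 \sqrt{\frac{3217681}{2616} - 3175} = - 4 \sqrt{- \frac{5088119}{2616}} = - 4 \frac{i \sqrt{3327629826}}{1308} = - \frac{i \sqrt{3327629826}}{327} \approx - 176.41 i$)
$E \left(-8\right) = - \frac{i \sqrt{3327629826}}{327} \left(-8\right) = \frac{8 i \sqrt{3327629826}}{327}$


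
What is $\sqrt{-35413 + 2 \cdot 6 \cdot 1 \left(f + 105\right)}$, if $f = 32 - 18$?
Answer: $i \sqrt{33985} \approx 184.35 i$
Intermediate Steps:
$f = 14$
$\sqrt{-35413 + 2 \cdot 6 \cdot 1 \left(f + 105\right)} = \sqrt{-35413 + 2 \cdot 6 \cdot 1 \left(14 + 105\right)} = \sqrt{-35413 + 12 \cdot 1 \cdot 119} = \sqrt{-35413 + 12 \cdot 119} = \sqrt{-35413 + 1428} = \sqrt{-33985} = i \sqrt{33985}$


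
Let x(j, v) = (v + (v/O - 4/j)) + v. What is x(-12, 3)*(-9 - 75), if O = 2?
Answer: -658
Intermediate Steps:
x(j, v) = -4/j + 5*v/2 (x(j, v) = (v + (v/2 - 4/j)) + v = (-4/j + 3*v/2) + v = -4/j + 5*v/2)
x(-12, 3)*(-9 - 75) = (-4/(-12) + (5/2)*3)*(-9 - 75) = (-4*(-1/12) + 15/2)*(-84) = (⅓ + 15/2)*(-84) = (47/6)*(-84) = -658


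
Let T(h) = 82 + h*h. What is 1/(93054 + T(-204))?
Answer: 1/134752 ≈ 7.4210e-6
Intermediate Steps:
T(h) = 82 + h²
1/(93054 + T(-204)) = 1/(93054 + (82 + (-204)²)) = 1/(93054 + (82 + 41616)) = 1/(93054 + 41698) = 1/134752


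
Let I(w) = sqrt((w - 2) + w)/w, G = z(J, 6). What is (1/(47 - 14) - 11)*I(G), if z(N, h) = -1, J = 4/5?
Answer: 724*I/33 ≈ 21.939*I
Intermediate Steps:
J = 4/5 (J = 4*(1/5) = 4/5 ≈ 0.80000)
G = -1
I(w) = sqrt(-2 + 2*w)/w (I(w) = sqrt((-2 + w) + w)/w = sqrt(-2 + 2*w)/w)
(1/(47 - 14) - 11)*I(G) = (1/(47 - 14) - 11)*(sqrt(-2 + 2*(-1))/(-1)) = (1/33 - 11)*(-sqrt(-2 - 2)) = (1/33 - 11)*(-sqrt(-4)) = -(-362)*2*I/33 = -(-724)*I/33 = 724*I/33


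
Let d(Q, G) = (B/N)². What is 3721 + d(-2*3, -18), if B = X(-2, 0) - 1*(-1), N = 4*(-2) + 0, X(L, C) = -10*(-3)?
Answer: 239105/64 ≈ 3736.0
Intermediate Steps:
X(L, C) = 30 (X(L, C) = -2*(-15) = 30)
N = -8 (N = -8 + 0 = -8)
B = 31 (B = 30 - 1*(-1) = 30 + 1 = 31)
d(Q, G) = 961/64 (d(Q, G) = (31/(-8))² = (31*(-⅛))² = (-31/8)² = 961/64)
3721 + d(-2*3, -18) = 3721 + 961/64 = 239105/64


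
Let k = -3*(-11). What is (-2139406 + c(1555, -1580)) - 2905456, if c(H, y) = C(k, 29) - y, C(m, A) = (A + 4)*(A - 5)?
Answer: -5042490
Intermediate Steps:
k = 33
C(m, A) = (-5 + A)*(4 + A) (C(m, A) = (4 + A)*(-5 + A) = (-5 + A)*(4 + A))
c(H, y) = 792 - y (c(H, y) = (-20 + 29**2 - 1*29) - y = (-20 + 841 - 29) - y = 792 - y)
(-2139406 + c(1555, -1580)) - 2905456 = (-2139406 + (792 - 1*(-1580))) - 2905456 = (-2139406 + (792 + 1580)) - 2905456 = (-2139406 + 2372) - 2905456 = -2137034 - 2905456 = -5042490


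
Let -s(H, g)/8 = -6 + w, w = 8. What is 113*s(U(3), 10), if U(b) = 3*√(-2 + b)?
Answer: -1808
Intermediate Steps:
s(H, g) = -16 (s(H, g) = -8*(-6 + 8) = -8*2 = -16)
113*s(U(3), 10) = 113*(-16) = -1808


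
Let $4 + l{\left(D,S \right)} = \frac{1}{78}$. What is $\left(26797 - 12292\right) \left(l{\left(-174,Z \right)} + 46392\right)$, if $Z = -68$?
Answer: $\frac{17494311275}{26} \approx 6.7286 \cdot 10^{8}$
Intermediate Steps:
$l{\left(D,S \right)} = - \frac{311}{78}$ ($l{\left(D,S \right)} = -4 + \frac{1}{78} = - \frac{311}{78}$)
$\left(26797 - 12292\right) \left(l{\left(-174,Z \right)} + 46392\right) = \left(26797 - 12292\right) \left(- \frac{311}{78} + 46392\right) = 14505 \cdot \frac{3618265}{78} = \frac{17494311275}{26}$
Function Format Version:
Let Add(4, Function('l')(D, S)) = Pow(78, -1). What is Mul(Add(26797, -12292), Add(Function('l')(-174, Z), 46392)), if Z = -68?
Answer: Rational(17494311275, 26) ≈ 6.7286e+8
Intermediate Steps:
Function('l')(D, S) = Rational(-311, 78) (Function('l')(D, S) = Add(-4, Pow(78, -1)) = Add(-4, Rational(1, 78)) = Rational(-311, 78))
Mul(Add(26797, -12292), Add(Function('l')(-174, Z), 46392)) = Mul(Add(26797, -12292), Add(Rational(-311, 78), 46392)) = Mul(14505, Rational(3618265, 78)) = Rational(17494311275, 26)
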